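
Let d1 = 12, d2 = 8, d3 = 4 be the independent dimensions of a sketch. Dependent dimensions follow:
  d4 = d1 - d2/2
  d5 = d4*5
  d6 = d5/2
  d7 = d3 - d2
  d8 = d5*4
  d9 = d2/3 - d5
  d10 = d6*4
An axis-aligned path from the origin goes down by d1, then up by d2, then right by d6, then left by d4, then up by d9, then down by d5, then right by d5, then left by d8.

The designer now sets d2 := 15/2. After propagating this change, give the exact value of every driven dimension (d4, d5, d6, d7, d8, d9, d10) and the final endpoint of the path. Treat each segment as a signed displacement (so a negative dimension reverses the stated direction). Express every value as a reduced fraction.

Apply edit: d2 := 15/2
  d4 = d1 - d2/2 = 33/4
  d5 = d4*5 = 165/4
  d6 = d5/2 = 165/8
  d7 = d3 - d2 = -7/2
  d8 = d5*4 = 165
  d9 = d2/3 - d5 = -155/4
  d10 = d6*4 = 165/2
Walk from origin (0, 0):
  seg 1: down by d1 = 12 → (0, -12)
  seg 2: up by d2 = 15/2 → (0, -9/2)
  seg 3: right by d6 = 165/8 → (165/8, -9/2)
  seg 4: left by d4 = 33/4 → (99/8, -9/2)
  seg 5: up by d9 = -155/4 → (99/8, -173/4)
  seg 6: down by d5 = 165/4 → (99/8, -169/2)
  seg 7: right by d5 = 165/4 → (429/8, -169/2)
  seg 8: left by d8 = 165 → (-891/8, -169/2)

d4 = 33/4
d5 = 165/4
d6 = 165/8
d7 = -7/2
d8 = 165
d9 = -155/4
d10 = 165/2
endpoint = (-891/8, -169/2)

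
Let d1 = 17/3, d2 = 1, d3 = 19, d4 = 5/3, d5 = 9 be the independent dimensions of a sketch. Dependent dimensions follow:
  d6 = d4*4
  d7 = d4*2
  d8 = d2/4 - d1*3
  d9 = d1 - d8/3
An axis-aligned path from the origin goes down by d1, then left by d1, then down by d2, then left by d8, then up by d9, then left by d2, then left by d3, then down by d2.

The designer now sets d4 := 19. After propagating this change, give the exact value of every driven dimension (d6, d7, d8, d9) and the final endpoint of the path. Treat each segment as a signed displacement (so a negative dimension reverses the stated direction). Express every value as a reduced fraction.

Apply edit: d4 := 19
  d6 = d4*4 = 76
  d7 = d4*2 = 38
  d8 = d2/4 - d1*3 = -67/4
  d9 = d1 - d8/3 = 45/4
Walk from origin (0, 0):
  seg 1: down by d1 = 17/3 → (0, -17/3)
  seg 2: left by d1 = 17/3 → (-17/3, -17/3)
  seg 3: down by d2 = 1 → (-17/3, -20/3)
  seg 4: left by d8 = -67/4 → (133/12, -20/3)
  seg 5: up by d9 = 45/4 → (133/12, 55/12)
  seg 6: left by d2 = 1 → (121/12, 55/12)
  seg 7: left by d3 = 19 → (-107/12, 55/12)
  seg 8: down by d2 = 1 → (-107/12, 43/12)

d6 = 76
d7 = 38
d8 = -67/4
d9 = 45/4
endpoint = (-107/12, 43/12)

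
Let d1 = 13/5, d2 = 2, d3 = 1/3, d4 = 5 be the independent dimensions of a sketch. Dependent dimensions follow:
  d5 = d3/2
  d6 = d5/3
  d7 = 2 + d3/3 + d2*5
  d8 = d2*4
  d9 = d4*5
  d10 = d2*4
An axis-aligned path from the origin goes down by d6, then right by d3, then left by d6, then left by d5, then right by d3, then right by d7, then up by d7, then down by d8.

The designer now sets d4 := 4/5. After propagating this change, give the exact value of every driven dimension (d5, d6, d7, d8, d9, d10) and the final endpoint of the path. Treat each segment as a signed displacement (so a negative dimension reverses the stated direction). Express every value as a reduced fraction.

d5 = 1/6
d6 = 1/18
d7 = 109/9
d8 = 8
d9 = 4
d10 = 8
endpoint = (113/9, 73/18)

Apply edit: d4 := 4/5
  d5 = d3/2 = 1/6
  d6 = d5/3 = 1/18
  d7 = 2 + d3/3 + d2*5 = 109/9
  d8 = d2*4 = 8
  d9 = d4*5 = 4
  d10 = d2*4 = 8
Walk from origin (0, 0):
  seg 1: down by d6 = 1/18 → (0, -1/18)
  seg 2: right by d3 = 1/3 → (1/3, -1/18)
  seg 3: left by d6 = 1/18 → (5/18, -1/18)
  seg 4: left by d5 = 1/6 → (1/9, -1/18)
  seg 5: right by d3 = 1/3 → (4/9, -1/18)
  seg 6: right by d7 = 109/9 → (113/9, -1/18)
  seg 7: up by d7 = 109/9 → (113/9, 217/18)
  seg 8: down by d8 = 8 → (113/9, 73/18)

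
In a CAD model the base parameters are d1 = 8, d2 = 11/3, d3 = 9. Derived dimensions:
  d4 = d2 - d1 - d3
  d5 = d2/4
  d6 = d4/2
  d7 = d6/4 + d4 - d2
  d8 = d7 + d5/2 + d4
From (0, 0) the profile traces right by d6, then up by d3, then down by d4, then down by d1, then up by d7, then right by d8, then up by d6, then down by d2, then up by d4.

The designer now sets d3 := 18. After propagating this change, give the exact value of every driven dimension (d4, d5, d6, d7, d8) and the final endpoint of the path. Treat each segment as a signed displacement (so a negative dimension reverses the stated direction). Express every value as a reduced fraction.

Apply edit: d3 := 18
  d4 = d2 - d1 - d3 = -67/3
  d5 = d2/4 = 11/12
  d6 = d4/2 = -67/6
  d7 = d6/4 + d4 - d2 = -691/24
  d8 = d7 + d5/2 + d4 = -152/3
Walk from origin (0, 0):
  seg 1: right by d6 = -67/6 → (-67/6, 0)
  seg 2: up by d3 = 18 → (-67/6, 18)
  seg 3: down by d4 = -67/3 → (-67/6, 121/3)
  seg 4: down by d1 = 8 → (-67/6, 97/3)
  seg 5: up by d7 = -691/24 → (-67/6, 85/24)
  seg 6: right by d8 = -152/3 → (-371/6, 85/24)
  seg 7: up by d6 = -67/6 → (-371/6, -61/8)
  seg 8: down by d2 = 11/3 → (-371/6, -271/24)
  seg 9: up by d4 = -67/3 → (-371/6, -269/8)

d4 = -67/3
d5 = 11/12
d6 = -67/6
d7 = -691/24
d8 = -152/3
endpoint = (-371/6, -269/8)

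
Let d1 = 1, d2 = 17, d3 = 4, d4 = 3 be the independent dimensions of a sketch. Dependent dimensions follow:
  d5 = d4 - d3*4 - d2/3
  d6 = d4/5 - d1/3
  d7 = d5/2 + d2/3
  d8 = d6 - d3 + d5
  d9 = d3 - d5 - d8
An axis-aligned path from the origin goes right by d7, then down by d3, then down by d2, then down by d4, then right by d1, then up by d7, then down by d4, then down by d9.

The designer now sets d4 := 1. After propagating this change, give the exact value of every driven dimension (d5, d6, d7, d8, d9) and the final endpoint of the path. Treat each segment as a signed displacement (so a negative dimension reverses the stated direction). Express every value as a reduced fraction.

d5 = -62/3
d6 = -2/15
d7 = -14/3
d8 = -124/5
d9 = 742/15
endpoint = (-11/3, -1157/15)

Apply edit: d4 := 1
  d5 = d4 - d3*4 - d2/3 = -62/3
  d6 = d4/5 - d1/3 = -2/15
  d7 = d5/2 + d2/3 = -14/3
  d8 = d6 - d3 + d5 = -124/5
  d9 = d3 - d5 - d8 = 742/15
Walk from origin (0, 0):
  seg 1: right by d7 = -14/3 → (-14/3, 0)
  seg 2: down by d3 = 4 → (-14/3, -4)
  seg 3: down by d2 = 17 → (-14/3, -21)
  seg 4: down by d4 = 1 → (-14/3, -22)
  seg 5: right by d1 = 1 → (-11/3, -22)
  seg 6: up by d7 = -14/3 → (-11/3, -80/3)
  seg 7: down by d4 = 1 → (-11/3, -83/3)
  seg 8: down by d9 = 742/15 → (-11/3, -1157/15)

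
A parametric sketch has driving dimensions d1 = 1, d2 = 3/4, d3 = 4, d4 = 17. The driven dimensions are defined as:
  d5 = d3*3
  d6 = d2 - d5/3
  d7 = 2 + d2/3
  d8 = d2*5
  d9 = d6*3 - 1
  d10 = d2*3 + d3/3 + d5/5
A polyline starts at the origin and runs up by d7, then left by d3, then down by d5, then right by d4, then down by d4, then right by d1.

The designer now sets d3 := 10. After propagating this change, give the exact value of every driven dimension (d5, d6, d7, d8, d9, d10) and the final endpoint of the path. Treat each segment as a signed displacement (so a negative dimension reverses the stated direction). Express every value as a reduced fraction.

Apply edit: d3 := 10
  d5 = d3*3 = 30
  d6 = d2 - d5/3 = -37/4
  d7 = 2 + d2/3 = 9/4
  d8 = d2*5 = 15/4
  d9 = d6*3 - 1 = -115/4
  d10 = d2*3 + d3/3 + d5/5 = 139/12
Walk from origin (0, 0):
  seg 1: up by d7 = 9/4 → (0, 9/4)
  seg 2: left by d3 = 10 → (-10, 9/4)
  seg 3: down by d5 = 30 → (-10, -111/4)
  seg 4: right by d4 = 17 → (7, -111/4)
  seg 5: down by d4 = 17 → (7, -179/4)
  seg 6: right by d1 = 1 → (8, -179/4)

d5 = 30
d6 = -37/4
d7 = 9/4
d8 = 15/4
d9 = -115/4
d10 = 139/12
endpoint = (8, -179/4)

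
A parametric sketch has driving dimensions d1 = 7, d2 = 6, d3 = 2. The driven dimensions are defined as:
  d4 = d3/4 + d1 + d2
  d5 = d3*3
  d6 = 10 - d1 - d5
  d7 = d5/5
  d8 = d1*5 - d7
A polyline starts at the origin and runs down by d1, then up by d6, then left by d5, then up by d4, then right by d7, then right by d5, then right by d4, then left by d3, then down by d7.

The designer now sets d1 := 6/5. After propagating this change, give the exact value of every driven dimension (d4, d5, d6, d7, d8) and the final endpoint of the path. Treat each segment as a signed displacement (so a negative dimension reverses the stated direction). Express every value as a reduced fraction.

Apply edit: d1 := 6/5
  d4 = d3/4 + d1 + d2 = 77/10
  d5 = d3*3 = 6
  d6 = 10 - d1 - d5 = 14/5
  d7 = d5/5 = 6/5
  d8 = d1*5 - d7 = 24/5
Walk from origin (0, 0):
  seg 1: down by d1 = 6/5 → (0, -6/5)
  seg 2: up by d6 = 14/5 → (0, 8/5)
  seg 3: left by d5 = 6 → (-6, 8/5)
  seg 4: up by d4 = 77/10 → (-6, 93/10)
  seg 5: right by d7 = 6/5 → (-24/5, 93/10)
  seg 6: right by d5 = 6 → (6/5, 93/10)
  seg 7: right by d4 = 77/10 → (89/10, 93/10)
  seg 8: left by d3 = 2 → (69/10, 93/10)
  seg 9: down by d7 = 6/5 → (69/10, 81/10)

d4 = 77/10
d5 = 6
d6 = 14/5
d7 = 6/5
d8 = 24/5
endpoint = (69/10, 81/10)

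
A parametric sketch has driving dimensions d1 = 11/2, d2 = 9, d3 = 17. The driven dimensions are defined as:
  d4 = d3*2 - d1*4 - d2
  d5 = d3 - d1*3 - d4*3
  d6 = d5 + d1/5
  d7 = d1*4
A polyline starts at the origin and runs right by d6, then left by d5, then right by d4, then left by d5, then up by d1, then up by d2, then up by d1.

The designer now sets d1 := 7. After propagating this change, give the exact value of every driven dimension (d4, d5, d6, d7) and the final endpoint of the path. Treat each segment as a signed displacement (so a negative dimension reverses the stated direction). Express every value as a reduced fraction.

Apply edit: d1 := 7
  d4 = d3*2 - d1*4 - d2 = -3
  d5 = d3 - d1*3 - d4*3 = 5
  d6 = d5 + d1/5 = 32/5
  d7 = d1*4 = 28
Walk from origin (0, 0):
  seg 1: right by d6 = 32/5 → (32/5, 0)
  seg 2: left by d5 = 5 → (7/5, 0)
  seg 3: right by d4 = -3 → (-8/5, 0)
  seg 4: left by d5 = 5 → (-33/5, 0)
  seg 5: up by d1 = 7 → (-33/5, 7)
  seg 6: up by d2 = 9 → (-33/5, 16)
  seg 7: up by d1 = 7 → (-33/5, 23)

d4 = -3
d5 = 5
d6 = 32/5
d7 = 28
endpoint = (-33/5, 23)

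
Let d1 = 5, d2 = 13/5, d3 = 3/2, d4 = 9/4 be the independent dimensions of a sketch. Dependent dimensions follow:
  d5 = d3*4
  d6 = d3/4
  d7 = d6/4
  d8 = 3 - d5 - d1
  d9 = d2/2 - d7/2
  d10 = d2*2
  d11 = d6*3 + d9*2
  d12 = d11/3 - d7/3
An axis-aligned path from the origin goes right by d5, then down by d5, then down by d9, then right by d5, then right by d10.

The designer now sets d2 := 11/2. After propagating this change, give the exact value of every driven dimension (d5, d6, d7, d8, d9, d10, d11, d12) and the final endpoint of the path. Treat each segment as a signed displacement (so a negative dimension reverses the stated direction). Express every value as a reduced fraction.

d5 = 6
d6 = 3/8
d7 = 3/32
d8 = -8
d9 = 173/64
d10 = 11
d11 = 209/32
d12 = 103/48
endpoint = (23, -557/64)

Apply edit: d2 := 11/2
  d5 = d3*4 = 6
  d6 = d3/4 = 3/8
  d7 = d6/4 = 3/32
  d8 = 3 - d5 - d1 = -8
  d9 = d2/2 - d7/2 = 173/64
  d10 = d2*2 = 11
  d11 = d6*3 + d9*2 = 209/32
  d12 = d11/3 - d7/3 = 103/48
Walk from origin (0, 0):
  seg 1: right by d5 = 6 → (6, 0)
  seg 2: down by d5 = 6 → (6, -6)
  seg 3: down by d9 = 173/64 → (6, -557/64)
  seg 4: right by d5 = 6 → (12, -557/64)
  seg 5: right by d10 = 11 → (23, -557/64)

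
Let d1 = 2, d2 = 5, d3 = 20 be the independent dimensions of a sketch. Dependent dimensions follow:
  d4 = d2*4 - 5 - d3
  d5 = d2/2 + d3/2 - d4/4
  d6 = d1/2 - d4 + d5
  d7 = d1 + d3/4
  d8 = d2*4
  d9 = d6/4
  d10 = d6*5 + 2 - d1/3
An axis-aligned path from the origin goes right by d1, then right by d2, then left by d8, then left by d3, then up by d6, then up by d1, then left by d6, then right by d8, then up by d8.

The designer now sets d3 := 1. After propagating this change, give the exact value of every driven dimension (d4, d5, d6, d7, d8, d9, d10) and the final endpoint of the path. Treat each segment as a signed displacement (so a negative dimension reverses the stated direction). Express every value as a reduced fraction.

Apply edit: d3 := 1
  d4 = d2*4 - 5 - d3 = 14
  d5 = d2/2 + d3/2 - d4/4 = -1/2
  d6 = d1/2 - d4 + d5 = -27/2
  d7 = d1 + d3/4 = 9/4
  d8 = d2*4 = 20
  d9 = d6/4 = -27/8
  d10 = d6*5 + 2 - d1/3 = -397/6
Walk from origin (0, 0):
  seg 1: right by d1 = 2 → (2, 0)
  seg 2: right by d2 = 5 → (7, 0)
  seg 3: left by d8 = 20 → (-13, 0)
  seg 4: left by d3 = 1 → (-14, 0)
  seg 5: up by d6 = -27/2 → (-14, -27/2)
  seg 6: up by d1 = 2 → (-14, -23/2)
  seg 7: left by d6 = -27/2 → (-1/2, -23/2)
  seg 8: right by d8 = 20 → (39/2, -23/2)
  seg 9: up by d8 = 20 → (39/2, 17/2)

d4 = 14
d5 = -1/2
d6 = -27/2
d7 = 9/4
d8 = 20
d9 = -27/8
d10 = -397/6
endpoint = (39/2, 17/2)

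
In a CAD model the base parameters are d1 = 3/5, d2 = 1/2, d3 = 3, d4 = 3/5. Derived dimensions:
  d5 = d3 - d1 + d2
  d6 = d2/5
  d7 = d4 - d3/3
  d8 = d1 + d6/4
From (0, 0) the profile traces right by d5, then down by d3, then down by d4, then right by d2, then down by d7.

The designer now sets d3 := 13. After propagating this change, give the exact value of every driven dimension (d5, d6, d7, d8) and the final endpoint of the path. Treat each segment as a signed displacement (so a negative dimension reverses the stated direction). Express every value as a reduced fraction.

Apply edit: d3 := 13
  d5 = d3 - d1 + d2 = 129/10
  d6 = d2/5 = 1/10
  d7 = d4 - d3/3 = -56/15
  d8 = d1 + d6/4 = 5/8
Walk from origin (0, 0):
  seg 1: right by d5 = 129/10 → (129/10, 0)
  seg 2: down by d3 = 13 → (129/10, -13)
  seg 3: down by d4 = 3/5 → (129/10, -68/5)
  seg 4: right by d2 = 1/2 → (67/5, -68/5)
  seg 5: down by d7 = -56/15 → (67/5, -148/15)

d5 = 129/10
d6 = 1/10
d7 = -56/15
d8 = 5/8
endpoint = (67/5, -148/15)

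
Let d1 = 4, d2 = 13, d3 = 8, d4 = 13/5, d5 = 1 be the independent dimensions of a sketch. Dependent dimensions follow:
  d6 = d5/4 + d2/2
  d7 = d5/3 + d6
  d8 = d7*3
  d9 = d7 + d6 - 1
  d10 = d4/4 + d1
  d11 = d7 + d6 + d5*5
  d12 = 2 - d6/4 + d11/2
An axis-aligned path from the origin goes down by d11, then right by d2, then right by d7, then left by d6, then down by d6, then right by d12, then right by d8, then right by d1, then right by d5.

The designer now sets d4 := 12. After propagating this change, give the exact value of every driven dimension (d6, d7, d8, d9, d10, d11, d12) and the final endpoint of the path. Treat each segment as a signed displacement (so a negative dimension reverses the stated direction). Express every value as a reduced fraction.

Apply edit: d4 := 12
  d6 = d5/4 + d2/2 = 27/4
  d7 = d5/3 + d6 = 85/12
  d8 = d7*3 = 85/4
  d9 = d7 + d6 - 1 = 77/6
  d10 = d4/4 + d1 = 7
  d11 = d7 + d6 + d5*5 = 113/6
  d12 = 2 - d6/4 + d11/2 = 467/48
Walk from origin (0, 0):
  seg 1: down by d11 = 113/6 → (0, -113/6)
  seg 2: right by d2 = 13 → (13, -113/6)
  seg 3: right by d7 = 85/12 → (241/12, -113/6)
  seg 4: left by d6 = 27/4 → (40/3, -113/6)
  seg 5: down by d6 = 27/4 → (40/3, -307/12)
  seg 6: right by d12 = 467/48 → (369/16, -307/12)
  seg 7: right by d8 = 85/4 → (709/16, -307/12)
  seg 8: right by d1 = 4 → (773/16, -307/12)
  seg 9: right by d5 = 1 → (789/16, -307/12)

d6 = 27/4
d7 = 85/12
d8 = 85/4
d9 = 77/6
d10 = 7
d11 = 113/6
d12 = 467/48
endpoint = (789/16, -307/12)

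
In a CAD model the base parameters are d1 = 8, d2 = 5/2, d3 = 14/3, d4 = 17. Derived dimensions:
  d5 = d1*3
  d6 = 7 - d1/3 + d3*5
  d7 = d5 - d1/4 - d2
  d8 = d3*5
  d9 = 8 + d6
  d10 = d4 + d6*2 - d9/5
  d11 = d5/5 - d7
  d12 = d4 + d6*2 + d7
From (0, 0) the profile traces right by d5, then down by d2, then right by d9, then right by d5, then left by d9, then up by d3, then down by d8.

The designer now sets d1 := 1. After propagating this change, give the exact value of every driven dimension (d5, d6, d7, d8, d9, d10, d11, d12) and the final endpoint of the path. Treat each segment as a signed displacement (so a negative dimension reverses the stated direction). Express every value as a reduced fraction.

Apply edit: d1 := 1
  d5 = d1*3 = 3
  d6 = 7 - d1/3 + d3*5 = 30
  d7 = d5 - d1/4 - d2 = 1/4
  d8 = d3*5 = 70/3
  d9 = 8 + d6 = 38
  d10 = d4 + d6*2 - d9/5 = 347/5
  d11 = d5/5 - d7 = 7/20
  d12 = d4 + d6*2 + d7 = 309/4
Walk from origin (0, 0):
  seg 1: right by d5 = 3 → (3, 0)
  seg 2: down by d2 = 5/2 → (3, -5/2)
  seg 3: right by d9 = 38 → (41, -5/2)
  seg 4: right by d5 = 3 → (44, -5/2)
  seg 5: left by d9 = 38 → (6, -5/2)
  seg 6: up by d3 = 14/3 → (6, 13/6)
  seg 7: down by d8 = 70/3 → (6, -127/6)

d5 = 3
d6 = 30
d7 = 1/4
d8 = 70/3
d9 = 38
d10 = 347/5
d11 = 7/20
d12 = 309/4
endpoint = (6, -127/6)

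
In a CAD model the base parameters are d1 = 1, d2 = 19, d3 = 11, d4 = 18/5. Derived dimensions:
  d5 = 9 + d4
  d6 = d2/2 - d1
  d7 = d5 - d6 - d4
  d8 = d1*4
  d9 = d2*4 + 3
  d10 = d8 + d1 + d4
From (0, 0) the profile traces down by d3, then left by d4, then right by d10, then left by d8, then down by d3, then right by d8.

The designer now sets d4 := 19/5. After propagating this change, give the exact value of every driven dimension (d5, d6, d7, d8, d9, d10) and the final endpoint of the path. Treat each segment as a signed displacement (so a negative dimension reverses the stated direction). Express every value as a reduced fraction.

Apply edit: d4 := 19/5
  d5 = 9 + d4 = 64/5
  d6 = d2/2 - d1 = 17/2
  d7 = d5 - d6 - d4 = 1/2
  d8 = d1*4 = 4
  d9 = d2*4 + 3 = 79
  d10 = d8 + d1 + d4 = 44/5
Walk from origin (0, 0):
  seg 1: down by d3 = 11 → (0, -11)
  seg 2: left by d4 = 19/5 → (-19/5, -11)
  seg 3: right by d10 = 44/5 → (5, -11)
  seg 4: left by d8 = 4 → (1, -11)
  seg 5: down by d3 = 11 → (1, -22)
  seg 6: right by d8 = 4 → (5, -22)

d5 = 64/5
d6 = 17/2
d7 = 1/2
d8 = 4
d9 = 79
d10 = 44/5
endpoint = (5, -22)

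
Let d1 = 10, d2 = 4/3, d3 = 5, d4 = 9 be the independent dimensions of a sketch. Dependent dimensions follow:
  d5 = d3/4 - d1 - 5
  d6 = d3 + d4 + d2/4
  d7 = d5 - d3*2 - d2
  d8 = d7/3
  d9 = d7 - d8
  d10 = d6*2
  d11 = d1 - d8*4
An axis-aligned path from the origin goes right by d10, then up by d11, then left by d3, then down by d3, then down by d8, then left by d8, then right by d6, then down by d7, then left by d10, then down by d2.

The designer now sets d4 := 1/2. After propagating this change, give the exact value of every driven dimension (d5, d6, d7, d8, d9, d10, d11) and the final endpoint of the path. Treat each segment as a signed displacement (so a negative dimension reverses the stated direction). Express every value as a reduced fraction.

d5 = -55/4
d6 = 35/6
d7 = -301/12
d8 = -301/36
d9 = -301/18
d10 = 35/3
d11 = 391/9
endpoint = (331/36, 635/9)

Apply edit: d4 := 1/2
  d5 = d3/4 - d1 - 5 = -55/4
  d6 = d3 + d4 + d2/4 = 35/6
  d7 = d5 - d3*2 - d2 = -301/12
  d8 = d7/3 = -301/36
  d9 = d7 - d8 = -301/18
  d10 = d6*2 = 35/3
  d11 = d1 - d8*4 = 391/9
Walk from origin (0, 0):
  seg 1: right by d10 = 35/3 → (35/3, 0)
  seg 2: up by d11 = 391/9 → (35/3, 391/9)
  seg 3: left by d3 = 5 → (20/3, 391/9)
  seg 4: down by d3 = 5 → (20/3, 346/9)
  seg 5: down by d8 = -301/36 → (20/3, 1685/36)
  seg 6: left by d8 = -301/36 → (541/36, 1685/36)
  seg 7: right by d6 = 35/6 → (751/36, 1685/36)
  seg 8: down by d7 = -301/12 → (751/36, 647/9)
  seg 9: left by d10 = 35/3 → (331/36, 647/9)
  seg 10: down by d2 = 4/3 → (331/36, 635/9)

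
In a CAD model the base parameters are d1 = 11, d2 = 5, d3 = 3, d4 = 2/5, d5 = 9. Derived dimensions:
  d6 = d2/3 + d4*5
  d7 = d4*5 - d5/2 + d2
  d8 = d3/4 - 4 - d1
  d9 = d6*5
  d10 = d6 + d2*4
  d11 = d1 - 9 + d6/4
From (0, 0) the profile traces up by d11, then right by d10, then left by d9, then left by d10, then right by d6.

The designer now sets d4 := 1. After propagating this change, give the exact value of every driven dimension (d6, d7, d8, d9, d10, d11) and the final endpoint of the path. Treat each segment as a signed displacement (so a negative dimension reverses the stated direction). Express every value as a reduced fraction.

d6 = 20/3
d7 = 11/2
d8 = -57/4
d9 = 100/3
d10 = 80/3
d11 = 11/3
endpoint = (-80/3, 11/3)

Apply edit: d4 := 1
  d6 = d2/3 + d4*5 = 20/3
  d7 = d4*5 - d5/2 + d2 = 11/2
  d8 = d3/4 - 4 - d1 = -57/4
  d9 = d6*5 = 100/3
  d10 = d6 + d2*4 = 80/3
  d11 = d1 - 9 + d6/4 = 11/3
Walk from origin (0, 0):
  seg 1: up by d11 = 11/3 → (0, 11/3)
  seg 2: right by d10 = 80/3 → (80/3, 11/3)
  seg 3: left by d9 = 100/3 → (-20/3, 11/3)
  seg 4: left by d10 = 80/3 → (-100/3, 11/3)
  seg 5: right by d6 = 20/3 → (-80/3, 11/3)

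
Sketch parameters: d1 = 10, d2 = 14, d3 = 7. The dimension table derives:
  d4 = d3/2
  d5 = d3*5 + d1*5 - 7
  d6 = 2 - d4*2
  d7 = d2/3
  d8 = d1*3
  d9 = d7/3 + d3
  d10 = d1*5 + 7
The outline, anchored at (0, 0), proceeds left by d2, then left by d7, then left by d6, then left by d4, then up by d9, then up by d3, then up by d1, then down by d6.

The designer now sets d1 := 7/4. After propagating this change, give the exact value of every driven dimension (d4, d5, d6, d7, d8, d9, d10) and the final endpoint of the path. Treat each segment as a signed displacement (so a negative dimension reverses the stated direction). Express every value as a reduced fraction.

d4 = 7/2
d5 = 147/4
d6 = -5
d7 = 14/3
d8 = 21/4
d9 = 77/9
d10 = 63/4
endpoint = (-103/6, 803/36)

Apply edit: d1 := 7/4
  d4 = d3/2 = 7/2
  d5 = d3*5 + d1*5 - 7 = 147/4
  d6 = 2 - d4*2 = -5
  d7 = d2/3 = 14/3
  d8 = d1*3 = 21/4
  d9 = d7/3 + d3 = 77/9
  d10 = d1*5 + 7 = 63/4
Walk from origin (0, 0):
  seg 1: left by d2 = 14 → (-14, 0)
  seg 2: left by d7 = 14/3 → (-56/3, 0)
  seg 3: left by d6 = -5 → (-41/3, 0)
  seg 4: left by d4 = 7/2 → (-103/6, 0)
  seg 5: up by d9 = 77/9 → (-103/6, 77/9)
  seg 6: up by d3 = 7 → (-103/6, 140/9)
  seg 7: up by d1 = 7/4 → (-103/6, 623/36)
  seg 8: down by d6 = -5 → (-103/6, 803/36)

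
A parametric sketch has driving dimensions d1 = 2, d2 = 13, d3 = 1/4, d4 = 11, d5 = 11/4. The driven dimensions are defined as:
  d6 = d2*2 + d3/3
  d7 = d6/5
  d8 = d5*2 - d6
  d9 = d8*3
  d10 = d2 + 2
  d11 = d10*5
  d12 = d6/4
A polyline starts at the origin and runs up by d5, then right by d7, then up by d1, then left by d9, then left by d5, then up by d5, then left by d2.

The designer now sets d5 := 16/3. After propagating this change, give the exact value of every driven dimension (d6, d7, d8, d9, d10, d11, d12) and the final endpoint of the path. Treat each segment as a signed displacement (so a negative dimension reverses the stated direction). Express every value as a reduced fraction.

d6 = 313/12
d7 = 313/60
d8 = -185/12
d9 = -185/4
d10 = 15
d11 = 75
d12 = 313/48
endpoint = (497/15, 38/3)

Apply edit: d5 := 16/3
  d6 = d2*2 + d3/3 = 313/12
  d7 = d6/5 = 313/60
  d8 = d5*2 - d6 = -185/12
  d9 = d8*3 = -185/4
  d10 = d2 + 2 = 15
  d11 = d10*5 = 75
  d12 = d6/4 = 313/48
Walk from origin (0, 0):
  seg 1: up by d5 = 16/3 → (0, 16/3)
  seg 2: right by d7 = 313/60 → (313/60, 16/3)
  seg 3: up by d1 = 2 → (313/60, 22/3)
  seg 4: left by d9 = -185/4 → (772/15, 22/3)
  seg 5: left by d5 = 16/3 → (692/15, 22/3)
  seg 6: up by d5 = 16/3 → (692/15, 38/3)
  seg 7: left by d2 = 13 → (497/15, 38/3)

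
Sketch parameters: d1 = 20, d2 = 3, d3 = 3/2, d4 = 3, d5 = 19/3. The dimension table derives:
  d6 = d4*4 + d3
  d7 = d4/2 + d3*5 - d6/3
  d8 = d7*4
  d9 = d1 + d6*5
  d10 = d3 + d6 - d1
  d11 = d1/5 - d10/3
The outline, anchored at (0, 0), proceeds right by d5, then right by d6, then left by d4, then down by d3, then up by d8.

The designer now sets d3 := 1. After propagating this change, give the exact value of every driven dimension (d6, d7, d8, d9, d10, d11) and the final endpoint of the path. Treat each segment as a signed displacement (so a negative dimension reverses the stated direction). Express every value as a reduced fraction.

Apply edit: d3 := 1
  d6 = d4*4 + d3 = 13
  d7 = d4/2 + d3*5 - d6/3 = 13/6
  d8 = d7*4 = 26/3
  d9 = d1 + d6*5 = 85
  d10 = d3 + d6 - d1 = -6
  d11 = d1/5 - d10/3 = 6
Walk from origin (0, 0):
  seg 1: right by d5 = 19/3 → (19/3, 0)
  seg 2: right by d6 = 13 → (58/3, 0)
  seg 3: left by d4 = 3 → (49/3, 0)
  seg 4: down by d3 = 1 → (49/3, -1)
  seg 5: up by d8 = 26/3 → (49/3, 23/3)

d6 = 13
d7 = 13/6
d8 = 26/3
d9 = 85
d10 = -6
d11 = 6
endpoint = (49/3, 23/3)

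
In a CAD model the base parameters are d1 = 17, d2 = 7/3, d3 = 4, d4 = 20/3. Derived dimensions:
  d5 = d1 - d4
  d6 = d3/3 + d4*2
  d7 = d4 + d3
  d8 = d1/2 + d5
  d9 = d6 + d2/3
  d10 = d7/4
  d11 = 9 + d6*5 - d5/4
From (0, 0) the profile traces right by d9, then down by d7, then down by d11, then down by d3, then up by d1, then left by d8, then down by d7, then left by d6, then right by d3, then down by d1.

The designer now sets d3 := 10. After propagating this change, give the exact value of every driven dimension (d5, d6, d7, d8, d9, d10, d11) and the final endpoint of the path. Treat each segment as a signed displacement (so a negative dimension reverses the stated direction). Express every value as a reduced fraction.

d5 = 31/3
d6 = 50/3
d7 = 50/3
d8 = 113/6
d9 = 157/9
d10 = 25/6
d11 = 359/4
endpoint = (-145/18, -1597/12)

Apply edit: d3 := 10
  d5 = d1 - d4 = 31/3
  d6 = d3/3 + d4*2 = 50/3
  d7 = d4 + d3 = 50/3
  d8 = d1/2 + d5 = 113/6
  d9 = d6 + d2/3 = 157/9
  d10 = d7/4 = 25/6
  d11 = 9 + d6*5 - d5/4 = 359/4
Walk from origin (0, 0):
  seg 1: right by d9 = 157/9 → (157/9, 0)
  seg 2: down by d7 = 50/3 → (157/9, -50/3)
  seg 3: down by d11 = 359/4 → (157/9, -1277/12)
  seg 4: down by d3 = 10 → (157/9, -1397/12)
  seg 5: up by d1 = 17 → (157/9, -1193/12)
  seg 6: left by d8 = 113/6 → (-25/18, -1193/12)
  seg 7: down by d7 = 50/3 → (-25/18, -1393/12)
  seg 8: left by d6 = 50/3 → (-325/18, -1393/12)
  seg 9: right by d3 = 10 → (-145/18, -1393/12)
  seg 10: down by d1 = 17 → (-145/18, -1597/12)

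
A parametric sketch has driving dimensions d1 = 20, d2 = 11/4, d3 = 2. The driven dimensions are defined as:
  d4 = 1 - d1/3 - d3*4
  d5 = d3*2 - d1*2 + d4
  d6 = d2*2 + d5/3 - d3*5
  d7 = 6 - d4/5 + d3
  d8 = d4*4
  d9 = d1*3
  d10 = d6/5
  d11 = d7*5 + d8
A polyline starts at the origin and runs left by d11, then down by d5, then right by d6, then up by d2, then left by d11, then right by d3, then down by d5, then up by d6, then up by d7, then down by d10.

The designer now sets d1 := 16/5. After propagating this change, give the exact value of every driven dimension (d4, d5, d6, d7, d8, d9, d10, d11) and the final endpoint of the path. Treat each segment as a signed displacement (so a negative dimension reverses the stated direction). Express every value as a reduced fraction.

d4 = -121/15
d5 = -157/15
d6 = -719/90
d7 = 721/75
d8 = -484/15
d9 = 48/5
d10 = -719/450
d11 = 79/5
endpoint = (-3383/90, 4843/180)

Apply edit: d1 := 16/5
  d4 = 1 - d1/3 - d3*4 = -121/15
  d5 = d3*2 - d1*2 + d4 = -157/15
  d6 = d2*2 + d5/3 - d3*5 = -719/90
  d7 = 6 - d4/5 + d3 = 721/75
  d8 = d4*4 = -484/15
  d9 = d1*3 = 48/5
  d10 = d6/5 = -719/450
  d11 = d7*5 + d8 = 79/5
Walk from origin (0, 0):
  seg 1: left by d11 = 79/5 → (-79/5, 0)
  seg 2: down by d5 = -157/15 → (-79/5, 157/15)
  seg 3: right by d6 = -719/90 → (-2141/90, 157/15)
  seg 4: up by d2 = 11/4 → (-2141/90, 793/60)
  seg 5: left by d11 = 79/5 → (-3563/90, 793/60)
  seg 6: right by d3 = 2 → (-3383/90, 793/60)
  seg 7: down by d5 = -157/15 → (-3383/90, 1421/60)
  seg 8: up by d6 = -719/90 → (-3383/90, 565/36)
  seg 9: up by d7 = 721/75 → (-3383/90, 22777/900)
  seg 10: down by d10 = -719/450 → (-3383/90, 4843/180)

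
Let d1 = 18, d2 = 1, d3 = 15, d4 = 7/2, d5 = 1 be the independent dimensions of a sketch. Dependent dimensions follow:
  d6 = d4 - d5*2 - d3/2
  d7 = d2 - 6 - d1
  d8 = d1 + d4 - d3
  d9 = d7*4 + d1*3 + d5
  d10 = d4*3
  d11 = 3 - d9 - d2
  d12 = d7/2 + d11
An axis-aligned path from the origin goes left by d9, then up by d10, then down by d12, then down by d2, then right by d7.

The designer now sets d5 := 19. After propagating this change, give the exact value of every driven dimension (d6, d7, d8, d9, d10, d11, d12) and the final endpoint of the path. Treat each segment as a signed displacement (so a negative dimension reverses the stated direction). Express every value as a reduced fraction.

Apply edit: d5 := 19
  d6 = d4 - d5*2 - d3/2 = -42
  d7 = d2 - 6 - d1 = -23
  d8 = d1 + d4 - d3 = 13/2
  d9 = d7*4 + d1*3 + d5 = -19
  d10 = d4*3 = 21/2
  d11 = 3 - d9 - d2 = 21
  d12 = d7/2 + d11 = 19/2
Walk from origin (0, 0):
  seg 1: left by d9 = -19 → (19, 0)
  seg 2: up by d10 = 21/2 → (19, 21/2)
  seg 3: down by d12 = 19/2 → (19, 1)
  seg 4: down by d2 = 1 → (19, 0)
  seg 5: right by d7 = -23 → (-4, 0)

d6 = -42
d7 = -23
d8 = 13/2
d9 = -19
d10 = 21/2
d11 = 21
d12 = 19/2
endpoint = (-4, 0)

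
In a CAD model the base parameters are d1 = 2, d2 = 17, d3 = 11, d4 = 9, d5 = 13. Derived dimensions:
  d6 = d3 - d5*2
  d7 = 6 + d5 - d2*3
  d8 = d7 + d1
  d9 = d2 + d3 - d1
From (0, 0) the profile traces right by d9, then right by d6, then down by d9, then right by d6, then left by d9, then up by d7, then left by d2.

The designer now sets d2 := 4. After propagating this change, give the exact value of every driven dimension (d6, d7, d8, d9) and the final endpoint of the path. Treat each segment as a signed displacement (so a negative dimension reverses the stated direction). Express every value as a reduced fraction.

d6 = -15
d7 = 7
d8 = 9
d9 = 13
endpoint = (-34, -6)

Apply edit: d2 := 4
  d6 = d3 - d5*2 = -15
  d7 = 6 + d5 - d2*3 = 7
  d8 = d7 + d1 = 9
  d9 = d2 + d3 - d1 = 13
Walk from origin (0, 0):
  seg 1: right by d9 = 13 → (13, 0)
  seg 2: right by d6 = -15 → (-2, 0)
  seg 3: down by d9 = 13 → (-2, -13)
  seg 4: right by d6 = -15 → (-17, -13)
  seg 5: left by d9 = 13 → (-30, -13)
  seg 6: up by d7 = 7 → (-30, -6)
  seg 7: left by d2 = 4 → (-34, -6)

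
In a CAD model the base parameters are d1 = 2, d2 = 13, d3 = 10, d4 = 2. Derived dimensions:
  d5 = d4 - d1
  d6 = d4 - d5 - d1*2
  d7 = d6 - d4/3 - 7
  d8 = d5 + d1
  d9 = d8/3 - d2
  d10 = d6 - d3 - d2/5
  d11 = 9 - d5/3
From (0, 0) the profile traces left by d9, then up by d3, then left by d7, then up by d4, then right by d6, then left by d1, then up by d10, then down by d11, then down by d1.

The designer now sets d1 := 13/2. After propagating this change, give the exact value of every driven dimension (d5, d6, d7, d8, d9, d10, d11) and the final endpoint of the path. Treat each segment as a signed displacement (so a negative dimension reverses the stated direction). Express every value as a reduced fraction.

Apply edit: d1 := 13/2
  d5 = d4 - d1 = -9/2
  d6 = d4 - d5 - d1*2 = -13/2
  d7 = d6 - d4/3 - 7 = -85/6
  d8 = d5 + d1 = 2
  d9 = d8/3 - d2 = -37/3
  d10 = d6 - d3 - d2/5 = -191/10
  d11 = 9 - d5/3 = 21/2
Walk from origin (0, 0):
  seg 1: left by d9 = -37/3 → (37/3, 0)
  seg 2: up by d3 = 10 → (37/3, 10)
  seg 3: left by d7 = -85/6 → (53/2, 10)
  seg 4: up by d4 = 2 → (53/2, 12)
  seg 5: right by d6 = -13/2 → (20, 12)
  seg 6: left by d1 = 13/2 → (27/2, 12)
  seg 7: up by d10 = -191/10 → (27/2, -71/10)
  seg 8: down by d11 = 21/2 → (27/2, -88/5)
  seg 9: down by d1 = 13/2 → (27/2, -241/10)

d5 = -9/2
d6 = -13/2
d7 = -85/6
d8 = 2
d9 = -37/3
d10 = -191/10
d11 = 21/2
endpoint = (27/2, -241/10)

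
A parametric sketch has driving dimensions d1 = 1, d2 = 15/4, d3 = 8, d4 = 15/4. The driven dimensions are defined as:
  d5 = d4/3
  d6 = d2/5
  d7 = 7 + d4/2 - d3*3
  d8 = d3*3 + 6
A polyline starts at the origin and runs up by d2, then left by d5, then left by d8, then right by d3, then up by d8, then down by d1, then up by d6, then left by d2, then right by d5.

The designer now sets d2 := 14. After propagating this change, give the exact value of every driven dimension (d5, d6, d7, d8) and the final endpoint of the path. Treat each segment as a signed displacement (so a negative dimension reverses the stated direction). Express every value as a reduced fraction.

d5 = 5/4
d6 = 14/5
d7 = -121/8
d8 = 30
endpoint = (-36, 229/5)

Apply edit: d2 := 14
  d5 = d4/3 = 5/4
  d6 = d2/5 = 14/5
  d7 = 7 + d4/2 - d3*3 = -121/8
  d8 = d3*3 + 6 = 30
Walk from origin (0, 0):
  seg 1: up by d2 = 14 → (0, 14)
  seg 2: left by d5 = 5/4 → (-5/4, 14)
  seg 3: left by d8 = 30 → (-125/4, 14)
  seg 4: right by d3 = 8 → (-93/4, 14)
  seg 5: up by d8 = 30 → (-93/4, 44)
  seg 6: down by d1 = 1 → (-93/4, 43)
  seg 7: up by d6 = 14/5 → (-93/4, 229/5)
  seg 8: left by d2 = 14 → (-149/4, 229/5)
  seg 9: right by d5 = 5/4 → (-36, 229/5)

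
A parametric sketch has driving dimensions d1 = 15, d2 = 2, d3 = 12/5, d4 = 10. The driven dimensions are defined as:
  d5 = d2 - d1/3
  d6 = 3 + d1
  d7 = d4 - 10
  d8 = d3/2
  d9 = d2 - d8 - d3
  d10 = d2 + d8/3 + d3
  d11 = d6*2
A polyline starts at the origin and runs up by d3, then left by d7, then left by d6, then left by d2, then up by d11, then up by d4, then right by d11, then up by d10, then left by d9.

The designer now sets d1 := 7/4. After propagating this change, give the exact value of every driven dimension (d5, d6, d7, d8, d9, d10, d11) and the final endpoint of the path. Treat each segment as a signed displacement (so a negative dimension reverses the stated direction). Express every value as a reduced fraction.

Apply edit: d1 := 7/4
  d5 = d2 - d1/3 = 17/12
  d6 = 3 + d1 = 19/4
  d7 = d4 - 10 = 0
  d8 = d3/2 = 6/5
  d9 = d2 - d8 - d3 = -8/5
  d10 = d2 + d8/3 + d3 = 24/5
  d11 = d6*2 = 19/2
Walk from origin (0, 0):
  seg 1: up by d3 = 12/5 → (0, 12/5)
  seg 2: left by d7 = 0 → (0, 12/5)
  seg 3: left by d6 = 19/4 → (-19/4, 12/5)
  seg 4: left by d2 = 2 → (-27/4, 12/5)
  seg 5: up by d11 = 19/2 → (-27/4, 119/10)
  seg 6: up by d4 = 10 → (-27/4, 219/10)
  seg 7: right by d11 = 19/2 → (11/4, 219/10)
  seg 8: up by d10 = 24/5 → (11/4, 267/10)
  seg 9: left by d9 = -8/5 → (87/20, 267/10)

d5 = 17/12
d6 = 19/4
d7 = 0
d8 = 6/5
d9 = -8/5
d10 = 24/5
d11 = 19/2
endpoint = (87/20, 267/10)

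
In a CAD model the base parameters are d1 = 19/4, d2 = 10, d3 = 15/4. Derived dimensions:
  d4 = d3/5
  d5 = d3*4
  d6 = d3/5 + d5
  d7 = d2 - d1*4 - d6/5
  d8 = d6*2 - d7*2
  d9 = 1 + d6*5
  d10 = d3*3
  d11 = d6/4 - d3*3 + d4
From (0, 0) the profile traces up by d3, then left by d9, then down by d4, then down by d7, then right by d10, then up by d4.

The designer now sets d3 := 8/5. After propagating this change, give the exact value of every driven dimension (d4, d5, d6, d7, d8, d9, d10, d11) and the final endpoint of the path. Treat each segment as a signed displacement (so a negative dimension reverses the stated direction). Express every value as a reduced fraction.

Apply edit: d3 := 8/5
  d4 = d3/5 = 8/25
  d5 = d3*4 = 32/5
  d6 = d3/5 + d5 = 168/25
  d7 = d2 - d1*4 - d6/5 = -1293/125
  d8 = d6*2 - d7*2 = 4266/125
  d9 = 1 + d6*5 = 173/5
  d10 = d3*3 = 24/5
  d11 = d6/4 - d3*3 + d4 = -14/5
Walk from origin (0, 0):
  seg 1: up by d3 = 8/5 → (0, 8/5)
  seg 2: left by d9 = 173/5 → (-173/5, 8/5)
  seg 3: down by d4 = 8/25 → (-173/5, 32/25)
  seg 4: down by d7 = -1293/125 → (-173/5, 1453/125)
  seg 5: right by d10 = 24/5 → (-149/5, 1453/125)
  seg 6: up by d4 = 8/25 → (-149/5, 1493/125)

d4 = 8/25
d5 = 32/5
d6 = 168/25
d7 = -1293/125
d8 = 4266/125
d9 = 173/5
d10 = 24/5
d11 = -14/5
endpoint = (-149/5, 1493/125)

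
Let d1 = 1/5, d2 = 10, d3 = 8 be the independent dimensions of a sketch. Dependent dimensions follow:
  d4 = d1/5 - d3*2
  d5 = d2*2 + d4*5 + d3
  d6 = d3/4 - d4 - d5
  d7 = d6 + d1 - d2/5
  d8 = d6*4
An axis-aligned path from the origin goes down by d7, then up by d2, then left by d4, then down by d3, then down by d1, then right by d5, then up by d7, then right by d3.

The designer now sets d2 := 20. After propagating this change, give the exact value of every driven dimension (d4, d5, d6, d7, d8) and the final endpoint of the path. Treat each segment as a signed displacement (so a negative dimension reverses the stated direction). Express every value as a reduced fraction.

Apply edit: d2 := 20
  d4 = d1/5 - d3*2 = -399/25
  d5 = d2*2 + d4*5 + d3 = -159/5
  d6 = d3/4 - d4 - d5 = 1244/25
  d7 = d6 + d1 - d2/5 = 1149/25
  d8 = d6*4 = 4976/25
Walk from origin (0, 0):
  seg 1: down by d7 = 1149/25 → (0, -1149/25)
  seg 2: up by d2 = 20 → (0, -649/25)
  seg 3: left by d4 = -399/25 → (399/25, -649/25)
  seg 4: down by d3 = 8 → (399/25, -849/25)
  seg 5: down by d1 = 1/5 → (399/25, -854/25)
  seg 6: right by d5 = -159/5 → (-396/25, -854/25)
  seg 7: up by d7 = 1149/25 → (-396/25, 59/5)
  seg 8: right by d3 = 8 → (-196/25, 59/5)

d4 = -399/25
d5 = -159/5
d6 = 1244/25
d7 = 1149/25
d8 = 4976/25
endpoint = (-196/25, 59/5)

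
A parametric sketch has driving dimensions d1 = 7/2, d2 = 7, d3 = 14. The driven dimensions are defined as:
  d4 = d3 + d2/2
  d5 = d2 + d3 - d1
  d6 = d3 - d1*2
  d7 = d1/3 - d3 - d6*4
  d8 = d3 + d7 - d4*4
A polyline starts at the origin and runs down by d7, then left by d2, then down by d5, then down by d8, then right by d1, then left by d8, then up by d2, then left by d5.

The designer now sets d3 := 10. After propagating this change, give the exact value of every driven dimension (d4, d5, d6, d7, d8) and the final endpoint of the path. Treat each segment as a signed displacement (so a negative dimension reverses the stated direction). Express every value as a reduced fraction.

Apply edit: d3 := 10
  d4 = d3 + d2/2 = 27/2
  d5 = d2 + d3 - d1 = 27/2
  d6 = d3 - d1*2 = 3
  d7 = d1/3 - d3 - d6*4 = -125/6
  d8 = d3 + d7 - d4*4 = -389/6
Walk from origin (0, 0):
  seg 1: down by d7 = -125/6 → (0, 125/6)
  seg 2: left by d2 = 7 → (-7, 125/6)
  seg 3: down by d5 = 27/2 → (-7, 22/3)
  seg 4: down by d8 = -389/6 → (-7, 433/6)
  seg 5: right by d1 = 7/2 → (-7/2, 433/6)
  seg 6: left by d8 = -389/6 → (184/3, 433/6)
  seg 7: up by d2 = 7 → (184/3, 475/6)
  seg 8: left by d5 = 27/2 → (287/6, 475/6)

d4 = 27/2
d5 = 27/2
d6 = 3
d7 = -125/6
d8 = -389/6
endpoint = (287/6, 475/6)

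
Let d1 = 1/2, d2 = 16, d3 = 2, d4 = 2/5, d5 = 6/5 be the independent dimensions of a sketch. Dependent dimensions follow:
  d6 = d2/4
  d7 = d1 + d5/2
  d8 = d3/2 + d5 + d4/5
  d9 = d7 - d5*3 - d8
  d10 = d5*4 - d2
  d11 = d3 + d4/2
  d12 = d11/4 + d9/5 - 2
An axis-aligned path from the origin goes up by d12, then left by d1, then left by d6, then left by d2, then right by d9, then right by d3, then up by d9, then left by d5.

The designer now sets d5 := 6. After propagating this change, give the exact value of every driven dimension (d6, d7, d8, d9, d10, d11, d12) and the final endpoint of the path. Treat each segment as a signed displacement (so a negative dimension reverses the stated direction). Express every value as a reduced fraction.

Apply edit: d5 := 6
  d6 = d2/4 = 4
  d7 = d1 + d5/2 = 7/2
  d8 = d3/2 + d5 + d4/5 = 177/25
  d9 = d7 - d5*3 - d8 = -1079/50
  d10 = d5*4 - d2 = 8
  d11 = d3 + d4/2 = 11/5
  d12 = d11/4 + d9/5 - 2 = -2883/500
Walk from origin (0, 0):
  seg 1: up by d12 = -2883/500 → (0, -2883/500)
  seg 2: left by d1 = 1/2 → (-1/2, -2883/500)
  seg 3: left by d6 = 4 → (-9/2, -2883/500)
  seg 4: left by d2 = 16 → (-41/2, -2883/500)
  seg 5: right by d9 = -1079/50 → (-1052/25, -2883/500)
  seg 6: right by d3 = 2 → (-1002/25, -2883/500)
  seg 7: up by d9 = -1079/50 → (-1002/25, -13673/500)
  seg 8: left by d5 = 6 → (-1152/25, -13673/500)

d6 = 4
d7 = 7/2
d8 = 177/25
d9 = -1079/50
d10 = 8
d11 = 11/5
d12 = -2883/500
endpoint = (-1152/25, -13673/500)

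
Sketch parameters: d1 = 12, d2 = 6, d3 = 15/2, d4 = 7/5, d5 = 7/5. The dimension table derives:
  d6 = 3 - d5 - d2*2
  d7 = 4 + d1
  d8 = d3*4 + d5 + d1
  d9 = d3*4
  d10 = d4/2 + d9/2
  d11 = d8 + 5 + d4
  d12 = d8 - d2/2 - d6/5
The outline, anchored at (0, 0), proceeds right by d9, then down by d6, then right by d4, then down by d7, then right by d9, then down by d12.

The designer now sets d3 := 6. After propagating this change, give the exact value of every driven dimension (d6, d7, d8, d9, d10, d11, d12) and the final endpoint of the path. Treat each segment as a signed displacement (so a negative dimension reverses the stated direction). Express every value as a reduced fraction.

d6 = -52/5
d7 = 16
d8 = 187/5
d9 = 24
d10 = 127/10
d11 = 219/5
d12 = 912/25
endpoint = (247/5, -1052/25)

Apply edit: d3 := 6
  d6 = 3 - d5 - d2*2 = -52/5
  d7 = 4 + d1 = 16
  d8 = d3*4 + d5 + d1 = 187/5
  d9 = d3*4 = 24
  d10 = d4/2 + d9/2 = 127/10
  d11 = d8 + 5 + d4 = 219/5
  d12 = d8 - d2/2 - d6/5 = 912/25
Walk from origin (0, 0):
  seg 1: right by d9 = 24 → (24, 0)
  seg 2: down by d6 = -52/5 → (24, 52/5)
  seg 3: right by d4 = 7/5 → (127/5, 52/5)
  seg 4: down by d7 = 16 → (127/5, -28/5)
  seg 5: right by d9 = 24 → (247/5, -28/5)
  seg 6: down by d12 = 912/25 → (247/5, -1052/25)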